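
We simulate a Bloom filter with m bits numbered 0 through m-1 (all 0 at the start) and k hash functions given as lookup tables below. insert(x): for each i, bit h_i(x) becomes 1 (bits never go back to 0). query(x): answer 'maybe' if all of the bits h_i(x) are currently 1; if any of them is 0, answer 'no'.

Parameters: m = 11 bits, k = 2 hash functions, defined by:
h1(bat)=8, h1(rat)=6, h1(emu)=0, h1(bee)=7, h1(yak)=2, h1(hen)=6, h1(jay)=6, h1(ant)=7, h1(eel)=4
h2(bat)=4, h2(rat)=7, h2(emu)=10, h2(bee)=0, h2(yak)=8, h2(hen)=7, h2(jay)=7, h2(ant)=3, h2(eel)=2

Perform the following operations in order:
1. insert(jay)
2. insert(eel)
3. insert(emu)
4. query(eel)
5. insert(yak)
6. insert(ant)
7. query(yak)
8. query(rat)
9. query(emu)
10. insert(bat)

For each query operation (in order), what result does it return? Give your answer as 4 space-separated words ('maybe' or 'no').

Start: bits=00000000000
Op 1: insert jay -> sets bits 6 7 -> bits=00000011000
Op 2: insert eel -> sets bits 2 4 -> bits=00101011000
Op 3: insert emu -> sets bits 0 10 -> bits=10101011001
Op 4: query eel -> checks bit2=1, bit4=1 (all 1) -> maybe
Op 5: insert yak -> sets bits 2 8 -> bits=10101011101
Op 6: insert ant -> sets bits 3 7 -> bits=10111011101
Op 7: query yak -> checks bit2=1, bit8=1 (all 1) -> maybe
Op 8: query rat -> checks bit6=1, bit7=1 (all 1) -> maybe
Op 9: query emu -> checks bit0=1, bit10=1 (all 1) -> maybe
Op 10: insert bat -> sets bits 4 8 -> bits=10111011101
Query results in order: maybe maybe maybe maybe

Answer: maybe maybe maybe maybe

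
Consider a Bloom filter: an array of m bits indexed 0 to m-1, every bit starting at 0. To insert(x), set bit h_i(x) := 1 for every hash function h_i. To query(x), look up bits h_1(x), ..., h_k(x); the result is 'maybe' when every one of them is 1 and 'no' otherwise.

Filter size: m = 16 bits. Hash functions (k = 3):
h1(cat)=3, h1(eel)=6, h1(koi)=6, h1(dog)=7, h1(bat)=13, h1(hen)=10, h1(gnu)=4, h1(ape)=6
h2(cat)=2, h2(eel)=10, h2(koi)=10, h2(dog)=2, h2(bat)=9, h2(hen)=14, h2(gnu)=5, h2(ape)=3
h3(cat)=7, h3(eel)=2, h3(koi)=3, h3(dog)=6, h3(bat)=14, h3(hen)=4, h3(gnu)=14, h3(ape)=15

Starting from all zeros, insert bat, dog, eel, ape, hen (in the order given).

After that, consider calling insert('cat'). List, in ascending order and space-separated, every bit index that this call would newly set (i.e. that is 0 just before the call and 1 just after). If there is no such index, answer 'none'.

Start: bits=0000000000000000
After insert 'bat': sets bits 9 13 14 -> bits=0000000001000110
After insert 'dog': sets bits 2 6 7 -> bits=0010001101000110
After insert 'eel': sets bits 2 6 10 -> bits=0010001101100110
After insert 'ape': sets bits 3 6 15 -> bits=0011001101100111
After insert 'hen': sets bits 4 10 14 -> bits=0011101101100111
insert 'cat' would touch bits 2 3 7; currently bit2=1, bit3=1, bit7=1
Bits that are 0 among those (would change 0->1): none

Answer: none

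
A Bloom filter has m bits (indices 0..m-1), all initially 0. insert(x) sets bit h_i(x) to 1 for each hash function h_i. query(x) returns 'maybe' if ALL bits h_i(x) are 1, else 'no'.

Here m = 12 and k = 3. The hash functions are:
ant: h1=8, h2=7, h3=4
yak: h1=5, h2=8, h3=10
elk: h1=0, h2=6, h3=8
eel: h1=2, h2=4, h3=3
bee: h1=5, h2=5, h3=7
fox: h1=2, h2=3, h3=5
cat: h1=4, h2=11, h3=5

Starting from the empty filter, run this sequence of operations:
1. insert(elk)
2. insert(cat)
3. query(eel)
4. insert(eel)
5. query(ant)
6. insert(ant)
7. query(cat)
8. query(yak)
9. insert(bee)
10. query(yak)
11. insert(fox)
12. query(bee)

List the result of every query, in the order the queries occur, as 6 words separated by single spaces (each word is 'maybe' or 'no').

Start: bits=000000000000
Op 1: insert elk -> sets bits 0 6 8 -> bits=100000101000
Op 2: insert cat -> sets bits 4 5 11 -> bits=100011101001
Op 3: query eel -> checks bit2=0, bit3=0, bit4=1 (has a 0) -> no
Op 4: insert eel -> sets bits 2 3 4 -> bits=101111101001
Op 5: query ant -> checks bit4=1, bit7=0, bit8=1 (has a 0) -> no
Op 6: insert ant -> sets bits 4 7 8 -> bits=101111111001
Op 7: query cat -> checks bit4=1, bit5=1, bit11=1 (all 1) -> maybe
Op 8: query yak -> checks bit5=1, bit8=1, bit10=0 (has a 0) -> no
Op 9: insert bee -> sets bits 5 7 -> bits=101111111001
Op 10: query yak -> checks bit5=1, bit8=1, bit10=0 (has a 0) -> no
Op 11: insert fox -> sets bits 2 3 5 -> bits=101111111001
Op 12: query bee -> checks bit5=1, bit7=1 (all 1) -> maybe
Query results in order: no no maybe no no maybe

Answer: no no maybe no no maybe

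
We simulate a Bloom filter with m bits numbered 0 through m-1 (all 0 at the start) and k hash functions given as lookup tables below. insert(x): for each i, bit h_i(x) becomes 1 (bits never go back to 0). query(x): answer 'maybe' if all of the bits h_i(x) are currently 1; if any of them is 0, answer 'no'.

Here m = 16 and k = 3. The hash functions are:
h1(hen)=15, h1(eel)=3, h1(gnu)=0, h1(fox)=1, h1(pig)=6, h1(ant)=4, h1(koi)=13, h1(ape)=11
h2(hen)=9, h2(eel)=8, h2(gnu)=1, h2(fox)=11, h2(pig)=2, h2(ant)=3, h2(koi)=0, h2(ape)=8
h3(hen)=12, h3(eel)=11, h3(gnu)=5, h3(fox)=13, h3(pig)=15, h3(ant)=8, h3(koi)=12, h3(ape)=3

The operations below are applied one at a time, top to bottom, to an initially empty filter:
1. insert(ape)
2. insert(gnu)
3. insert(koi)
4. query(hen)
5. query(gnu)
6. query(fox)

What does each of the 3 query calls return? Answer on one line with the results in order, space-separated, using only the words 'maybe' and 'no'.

Answer: no maybe maybe

Derivation:
Start: bits=0000000000000000
Op 1: insert ape -> sets bits 3 8 11 -> bits=0001000010010000
Op 2: insert gnu -> sets bits 0 1 5 -> bits=1101010010010000
Op 3: insert koi -> sets bits 0 12 13 -> bits=1101010010011100
Op 4: query hen -> checks bit9=0, bit12=1, bit15=0 (has a 0) -> no
Op 5: query gnu -> checks bit0=1, bit1=1, bit5=1 (all 1) -> maybe
Op 6: query fox -> checks bit1=1, bit11=1, bit13=1 (all 1) -> maybe
Query results in order: no maybe maybe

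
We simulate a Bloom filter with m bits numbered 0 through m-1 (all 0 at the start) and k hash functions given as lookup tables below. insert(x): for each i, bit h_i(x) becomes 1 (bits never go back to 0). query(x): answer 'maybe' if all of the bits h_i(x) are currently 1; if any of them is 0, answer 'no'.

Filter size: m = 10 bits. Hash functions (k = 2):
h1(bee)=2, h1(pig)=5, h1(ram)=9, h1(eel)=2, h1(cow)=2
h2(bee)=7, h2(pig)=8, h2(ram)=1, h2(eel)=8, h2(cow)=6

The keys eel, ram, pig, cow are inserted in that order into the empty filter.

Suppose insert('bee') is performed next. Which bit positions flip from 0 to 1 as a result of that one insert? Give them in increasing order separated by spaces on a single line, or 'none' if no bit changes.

Answer: 7

Derivation:
Start: bits=0000000000
After insert 'eel': sets bits 2 8 -> bits=0010000010
After insert 'ram': sets bits 1 9 -> bits=0110000011
After insert 'pig': sets bits 5 8 -> bits=0110010011
After insert 'cow': sets bits 2 6 -> bits=0110011011
insert 'bee' would touch bits 2 7; currently bit2=1, bit7=0
Bits that are 0 among those (would change 0->1): 7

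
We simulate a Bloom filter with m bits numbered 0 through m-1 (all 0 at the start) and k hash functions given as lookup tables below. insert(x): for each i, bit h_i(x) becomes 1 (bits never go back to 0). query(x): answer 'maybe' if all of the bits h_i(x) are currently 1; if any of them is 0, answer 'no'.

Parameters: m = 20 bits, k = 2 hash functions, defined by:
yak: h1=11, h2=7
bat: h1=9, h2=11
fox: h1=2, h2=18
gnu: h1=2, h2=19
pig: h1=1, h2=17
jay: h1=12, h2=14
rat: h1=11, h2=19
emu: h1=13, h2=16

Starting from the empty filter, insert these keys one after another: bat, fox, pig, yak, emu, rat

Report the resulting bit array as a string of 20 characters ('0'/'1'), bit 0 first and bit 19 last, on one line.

Start: bits=00000000000000000000
After insert 'bat': sets bits 9 11 -> bits=00000000010100000000
After insert 'fox': sets bits 2 18 -> bits=00100000010100000010
After insert 'pig': sets bits 1 17 -> bits=01100000010100000110
After insert 'yak': sets bits 7 11 -> bits=01100001010100000110
After insert 'emu': sets bits 13 16 -> bits=01100001010101001110
After insert 'rat': sets bits 11 19 -> bits=01100001010101001111

Answer: 01100001010101001111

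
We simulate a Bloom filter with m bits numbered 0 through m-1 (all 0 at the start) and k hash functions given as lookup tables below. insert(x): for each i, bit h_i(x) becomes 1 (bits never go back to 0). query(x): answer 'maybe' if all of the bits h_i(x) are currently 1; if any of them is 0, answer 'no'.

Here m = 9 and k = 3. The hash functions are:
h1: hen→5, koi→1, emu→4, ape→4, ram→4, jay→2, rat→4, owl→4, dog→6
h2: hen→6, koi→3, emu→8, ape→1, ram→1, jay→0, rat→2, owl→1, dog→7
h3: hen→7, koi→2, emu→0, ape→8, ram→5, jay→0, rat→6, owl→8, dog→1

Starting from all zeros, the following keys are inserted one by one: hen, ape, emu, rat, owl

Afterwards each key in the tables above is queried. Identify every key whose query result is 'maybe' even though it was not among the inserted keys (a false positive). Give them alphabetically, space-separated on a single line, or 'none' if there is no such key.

Start: bits=000000000
After insert 'hen': sets bits 5 6 7 -> bits=000001110
After insert 'ape': sets bits 1 4 8 -> bits=010011111
After insert 'emu': sets bits 0 4 8 -> bits=110011111
After insert 'rat': sets bits 2 4 6 -> bits=111011111
After insert 'owl': sets bits 1 4 8 -> bits=111011111
Not inserted: dog jay koi ram — query each against bits=111011111:
query dog: checks bit1=1, bit6=1, bit7=1 (all 1) -> maybe => FALSE POSITIVE
query jay: checks bit0=1, bit2=1 (all 1) -> maybe => FALSE POSITIVE
query koi: checks bit1=1, bit2=1, bit3=0 (has a 0) -> no => not a false positive
query ram: checks bit1=1, bit4=1, bit5=1 (all 1) -> maybe => FALSE POSITIVE
False positives (alphabetical): dog jay ram

Answer: dog jay ram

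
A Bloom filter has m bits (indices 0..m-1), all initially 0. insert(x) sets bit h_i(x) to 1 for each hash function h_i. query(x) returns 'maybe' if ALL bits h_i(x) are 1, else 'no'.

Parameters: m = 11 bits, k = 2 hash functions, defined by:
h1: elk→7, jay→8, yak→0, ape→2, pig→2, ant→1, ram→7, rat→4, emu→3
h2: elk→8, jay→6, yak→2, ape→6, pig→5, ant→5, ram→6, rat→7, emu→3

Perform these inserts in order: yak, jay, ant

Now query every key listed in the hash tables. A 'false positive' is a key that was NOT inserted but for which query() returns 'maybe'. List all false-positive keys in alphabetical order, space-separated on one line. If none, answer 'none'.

Start: bits=00000000000
After insert 'yak': sets bits 0 2 -> bits=10100000000
After insert 'jay': sets bits 6 8 -> bits=10100010100
After insert 'ant': sets bits 1 5 -> bits=11100110100
Not inserted: ape elk emu pig ram rat — query each against bits=11100110100:
query ape: checks bit2=1, bit6=1 (all 1) -> maybe => FALSE POSITIVE
query elk: checks bit7=0, bit8=1 (has a 0) -> no => not a false positive
query emu: checks bit3=0 (has a 0) -> no => not a false positive
query pig: checks bit2=1, bit5=1 (all 1) -> maybe => FALSE POSITIVE
query ram: checks bit6=1, bit7=0 (has a 0) -> no => not a false positive
query rat: checks bit4=0, bit7=0 (has a 0) -> no => not a false positive
False positives (alphabetical): ape pig

Answer: ape pig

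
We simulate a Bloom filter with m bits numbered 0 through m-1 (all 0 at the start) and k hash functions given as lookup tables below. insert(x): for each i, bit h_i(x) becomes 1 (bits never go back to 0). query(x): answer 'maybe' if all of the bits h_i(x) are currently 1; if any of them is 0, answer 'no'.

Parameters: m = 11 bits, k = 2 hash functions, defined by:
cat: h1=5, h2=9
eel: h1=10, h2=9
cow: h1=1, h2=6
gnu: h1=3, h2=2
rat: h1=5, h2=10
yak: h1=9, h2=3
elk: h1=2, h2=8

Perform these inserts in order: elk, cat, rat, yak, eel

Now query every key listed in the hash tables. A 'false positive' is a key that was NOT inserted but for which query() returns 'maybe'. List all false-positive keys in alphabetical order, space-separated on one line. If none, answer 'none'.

Start: bits=00000000000
After insert 'elk': sets bits 2 8 -> bits=00100000100
After insert 'cat': sets bits 5 9 -> bits=00100100110
After insert 'rat': sets bits 5 10 -> bits=00100100111
After insert 'yak': sets bits 3 9 -> bits=00110100111
After insert 'eel': sets bits 9 10 -> bits=00110100111
Not inserted: cow gnu — query each against bits=00110100111:
query cow: checks bit1=0, bit6=0 (has a 0) -> no => not a false positive
query gnu: checks bit2=1, bit3=1 (all 1) -> maybe => FALSE POSITIVE
False positives (alphabetical): gnu

Answer: gnu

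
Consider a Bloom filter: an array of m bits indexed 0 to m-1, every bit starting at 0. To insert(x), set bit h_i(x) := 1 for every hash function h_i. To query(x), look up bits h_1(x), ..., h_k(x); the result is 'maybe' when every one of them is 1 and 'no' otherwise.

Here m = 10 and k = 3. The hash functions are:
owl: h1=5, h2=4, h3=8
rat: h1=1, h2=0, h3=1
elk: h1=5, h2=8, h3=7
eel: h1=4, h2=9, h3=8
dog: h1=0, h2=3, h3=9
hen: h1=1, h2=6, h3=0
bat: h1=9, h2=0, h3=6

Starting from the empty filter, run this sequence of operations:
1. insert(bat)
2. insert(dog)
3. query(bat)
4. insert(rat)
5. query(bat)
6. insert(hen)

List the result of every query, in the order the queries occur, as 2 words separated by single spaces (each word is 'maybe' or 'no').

Answer: maybe maybe

Derivation:
Start: bits=0000000000
Op 1: insert bat -> sets bits 0 6 9 -> bits=1000001001
Op 2: insert dog -> sets bits 0 3 9 -> bits=1001001001
Op 3: query bat -> checks bit0=1, bit6=1, bit9=1 (all 1) -> maybe
Op 4: insert rat -> sets bits 0 1 -> bits=1101001001
Op 5: query bat -> checks bit0=1, bit6=1, bit9=1 (all 1) -> maybe
Op 6: insert hen -> sets bits 0 1 6 -> bits=1101001001
Query results in order: maybe maybe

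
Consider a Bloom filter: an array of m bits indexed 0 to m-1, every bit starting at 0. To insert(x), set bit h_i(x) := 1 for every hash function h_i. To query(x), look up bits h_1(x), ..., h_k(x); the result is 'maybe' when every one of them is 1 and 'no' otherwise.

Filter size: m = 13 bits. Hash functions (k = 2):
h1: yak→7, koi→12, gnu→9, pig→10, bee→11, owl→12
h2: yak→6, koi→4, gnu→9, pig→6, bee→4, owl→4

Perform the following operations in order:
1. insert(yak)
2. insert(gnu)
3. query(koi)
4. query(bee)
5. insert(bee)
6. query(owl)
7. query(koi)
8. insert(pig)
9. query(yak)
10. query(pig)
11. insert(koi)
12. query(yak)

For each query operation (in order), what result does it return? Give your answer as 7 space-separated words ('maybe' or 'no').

Answer: no no no no maybe maybe maybe

Derivation:
Start: bits=0000000000000
Op 1: insert yak -> sets bits 6 7 -> bits=0000001100000
Op 2: insert gnu -> sets bits 9 -> bits=0000001101000
Op 3: query koi -> checks bit4=0, bit12=0 (has a 0) -> no
Op 4: query bee -> checks bit4=0, bit11=0 (has a 0) -> no
Op 5: insert bee -> sets bits 4 11 -> bits=0000101101010
Op 6: query owl -> checks bit4=1, bit12=0 (has a 0) -> no
Op 7: query koi -> checks bit4=1, bit12=0 (has a 0) -> no
Op 8: insert pig -> sets bits 6 10 -> bits=0000101101110
Op 9: query yak -> checks bit6=1, bit7=1 (all 1) -> maybe
Op 10: query pig -> checks bit6=1, bit10=1 (all 1) -> maybe
Op 11: insert koi -> sets bits 4 12 -> bits=0000101101111
Op 12: query yak -> checks bit6=1, bit7=1 (all 1) -> maybe
Query results in order: no no no no maybe maybe maybe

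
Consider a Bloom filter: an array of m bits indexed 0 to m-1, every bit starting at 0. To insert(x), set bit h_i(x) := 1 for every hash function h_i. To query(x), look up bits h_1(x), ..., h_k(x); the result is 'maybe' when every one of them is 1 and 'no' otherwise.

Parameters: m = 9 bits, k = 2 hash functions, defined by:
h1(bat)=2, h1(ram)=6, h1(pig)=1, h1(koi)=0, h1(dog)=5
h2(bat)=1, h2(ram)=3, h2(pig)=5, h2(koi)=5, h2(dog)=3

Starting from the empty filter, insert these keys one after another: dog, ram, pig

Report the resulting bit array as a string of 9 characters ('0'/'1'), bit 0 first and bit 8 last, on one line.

Answer: 010101100

Derivation:
Start: bits=000000000
After insert 'dog': sets bits 3 5 -> bits=000101000
After insert 'ram': sets bits 3 6 -> bits=000101100
After insert 'pig': sets bits 1 5 -> bits=010101100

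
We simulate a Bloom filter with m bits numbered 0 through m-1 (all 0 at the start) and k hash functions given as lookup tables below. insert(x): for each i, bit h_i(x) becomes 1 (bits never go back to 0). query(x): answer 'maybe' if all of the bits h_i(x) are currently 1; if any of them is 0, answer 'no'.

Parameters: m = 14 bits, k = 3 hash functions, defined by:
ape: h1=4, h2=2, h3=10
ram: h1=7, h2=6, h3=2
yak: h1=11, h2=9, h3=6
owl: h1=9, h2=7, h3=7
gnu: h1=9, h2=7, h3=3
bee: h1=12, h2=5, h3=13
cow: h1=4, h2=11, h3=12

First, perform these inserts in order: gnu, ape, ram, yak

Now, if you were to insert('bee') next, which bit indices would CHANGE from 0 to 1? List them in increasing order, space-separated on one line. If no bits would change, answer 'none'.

Answer: 5 12 13

Derivation:
Start: bits=00000000000000
After insert 'gnu': sets bits 3 7 9 -> bits=00010001010000
After insert 'ape': sets bits 2 4 10 -> bits=00111001011000
After insert 'ram': sets bits 2 6 7 -> bits=00111011011000
After insert 'yak': sets bits 6 9 11 -> bits=00111011011100
insert 'bee' would touch bits 5 12 13; currently bit5=0, bit12=0, bit13=0
Bits that are 0 among those (would change 0->1): 5 12 13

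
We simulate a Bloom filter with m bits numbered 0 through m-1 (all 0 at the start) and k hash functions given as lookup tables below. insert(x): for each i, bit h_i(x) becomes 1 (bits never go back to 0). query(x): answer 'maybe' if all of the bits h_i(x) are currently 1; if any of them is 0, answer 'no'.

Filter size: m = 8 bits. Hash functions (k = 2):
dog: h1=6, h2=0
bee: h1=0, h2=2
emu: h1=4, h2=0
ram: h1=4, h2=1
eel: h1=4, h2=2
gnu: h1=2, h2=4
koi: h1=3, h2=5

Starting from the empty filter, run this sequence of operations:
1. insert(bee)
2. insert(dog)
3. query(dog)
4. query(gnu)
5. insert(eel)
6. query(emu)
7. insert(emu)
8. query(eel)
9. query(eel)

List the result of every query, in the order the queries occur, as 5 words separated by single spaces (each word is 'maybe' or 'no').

Start: bits=00000000
Op 1: insert bee -> sets bits 0 2 -> bits=10100000
Op 2: insert dog -> sets bits 0 6 -> bits=10100010
Op 3: query dog -> checks bit0=1, bit6=1 (all 1) -> maybe
Op 4: query gnu -> checks bit2=1, bit4=0 (has a 0) -> no
Op 5: insert eel -> sets bits 2 4 -> bits=10101010
Op 6: query emu -> checks bit0=1, bit4=1 (all 1) -> maybe
Op 7: insert emu -> sets bits 0 4 -> bits=10101010
Op 8: query eel -> checks bit2=1, bit4=1 (all 1) -> maybe
Op 9: query eel -> checks bit2=1, bit4=1 (all 1) -> maybe
Query results in order: maybe no maybe maybe maybe

Answer: maybe no maybe maybe maybe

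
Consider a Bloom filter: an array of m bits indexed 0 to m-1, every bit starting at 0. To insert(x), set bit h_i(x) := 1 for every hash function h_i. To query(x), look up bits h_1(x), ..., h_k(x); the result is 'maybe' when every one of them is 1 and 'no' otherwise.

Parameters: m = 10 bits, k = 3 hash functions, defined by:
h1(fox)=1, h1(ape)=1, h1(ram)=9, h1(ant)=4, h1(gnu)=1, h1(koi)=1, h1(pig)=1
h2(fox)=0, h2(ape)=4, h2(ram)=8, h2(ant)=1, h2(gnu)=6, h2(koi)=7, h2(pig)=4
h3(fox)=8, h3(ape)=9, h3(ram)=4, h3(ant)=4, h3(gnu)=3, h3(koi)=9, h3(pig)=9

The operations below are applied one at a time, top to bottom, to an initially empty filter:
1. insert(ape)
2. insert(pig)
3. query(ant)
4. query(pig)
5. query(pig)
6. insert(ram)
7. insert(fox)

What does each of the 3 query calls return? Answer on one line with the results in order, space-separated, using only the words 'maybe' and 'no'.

Answer: maybe maybe maybe

Derivation:
Start: bits=0000000000
Op 1: insert ape -> sets bits 1 4 9 -> bits=0100100001
Op 2: insert pig -> sets bits 1 4 9 -> bits=0100100001
Op 3: query ant -> checks bit1=1, bit4=1 (all 1) -> maybe
Op 4: query pig -> checks bit1=1, bit4=1, bit9=1 (all 1) -> maybe
Op 5: query pig -> checks bit1=1, bit4=1, bit9=1 (all 1) -> maybe
Op 6: insert ram -> sets bits 4 8 9 -> bits=0100100011
Op 7: insert fox -> sets bits 0 1 8 -> bits=1100100011
Query results in order: maybe maybe maybe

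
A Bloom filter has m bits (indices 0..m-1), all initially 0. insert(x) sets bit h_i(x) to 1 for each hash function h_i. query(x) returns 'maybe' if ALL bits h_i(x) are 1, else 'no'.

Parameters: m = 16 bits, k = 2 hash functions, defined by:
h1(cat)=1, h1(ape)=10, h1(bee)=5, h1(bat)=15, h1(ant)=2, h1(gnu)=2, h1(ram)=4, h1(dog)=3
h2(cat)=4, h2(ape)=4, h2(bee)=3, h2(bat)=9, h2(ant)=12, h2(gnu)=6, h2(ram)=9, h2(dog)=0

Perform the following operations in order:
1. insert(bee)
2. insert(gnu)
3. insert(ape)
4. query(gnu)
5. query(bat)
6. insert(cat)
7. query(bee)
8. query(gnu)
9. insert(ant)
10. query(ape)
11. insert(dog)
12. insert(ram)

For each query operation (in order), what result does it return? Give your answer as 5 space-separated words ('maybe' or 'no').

Start: bits=0000000000000000
Op 1: insert bee -> sets bits 3 5 -> bits=0001010000000000
Op 2: insert gnu -> sets bits 2 6 -> bits=0011011000000000
Op 3: insert ape -> sets bits 4 10 -> bits=0011111000100000
Op 4: query gnu -> checks bit2=1, bit6=1 (all 1) -> maybe
Op 5: query bat -> checks bit9=0, bit15=0 (has a 0) -> no
Op 6: insert cat -> sets bits 1 4 -> bits=0111111000100000
Op 7: query bee -> checks bit3=1, bit5=1 (all 1) -> maybe
Op 8: query gnu -> checks bit2=1, bit6=1 (all 1) -> maybe
Op 9: insert ant -> sets bits 2 12 -> bits=0111111000101000
Op 10: query ape -> checks bit4=1, bit10=1 (all 1) -> maybe
Op 11: insert dog -> sets bits 0 3 -> bits=1111111000101000
Op 12: insert ram -> sets bits 4 9 -> bits=1111111001101000
Query results in order: maybe no maybe maybe maybe

Answer: maybe no maybe maybe maybe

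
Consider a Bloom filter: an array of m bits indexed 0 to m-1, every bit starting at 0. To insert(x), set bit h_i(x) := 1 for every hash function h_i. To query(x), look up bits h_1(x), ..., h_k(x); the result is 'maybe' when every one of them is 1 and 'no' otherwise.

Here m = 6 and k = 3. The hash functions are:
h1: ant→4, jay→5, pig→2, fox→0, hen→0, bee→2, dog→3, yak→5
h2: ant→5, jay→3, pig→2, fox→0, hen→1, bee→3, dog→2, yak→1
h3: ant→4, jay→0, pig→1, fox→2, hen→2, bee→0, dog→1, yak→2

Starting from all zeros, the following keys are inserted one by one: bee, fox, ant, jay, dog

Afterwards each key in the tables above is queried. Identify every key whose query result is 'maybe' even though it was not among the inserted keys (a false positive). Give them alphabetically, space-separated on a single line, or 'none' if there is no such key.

Start: bits=000000
After insert 'bee': sets bits 0 2 3 -> bits=101100
After insert 'fox': sets bits 0 2 -> bits=101100
After insert 'ant': sets bits 4 5 -> bits=101111
After insert 'jay': sets bits 0 3 5 -> bits=101111
After insert 'dog': sets bits 1 2 3 -> bits=111111
Not inserted: hen pig yak — query each against bits=111111:
query hen: checks bit0=1, bit1=1, bit2=1 (all 1) -> maybe => FALSE POSITIVE
query pig: checks bit1=1, bit2=1 (all 1) -> maybe => FALSE POSITIVE
query yak: checks bit1=1, bit2=1, bit5=1 (all 1) -> maybe => FALSE POSITIVE
False positives (alphabetical): hen pig yak

Answer: hen pig yak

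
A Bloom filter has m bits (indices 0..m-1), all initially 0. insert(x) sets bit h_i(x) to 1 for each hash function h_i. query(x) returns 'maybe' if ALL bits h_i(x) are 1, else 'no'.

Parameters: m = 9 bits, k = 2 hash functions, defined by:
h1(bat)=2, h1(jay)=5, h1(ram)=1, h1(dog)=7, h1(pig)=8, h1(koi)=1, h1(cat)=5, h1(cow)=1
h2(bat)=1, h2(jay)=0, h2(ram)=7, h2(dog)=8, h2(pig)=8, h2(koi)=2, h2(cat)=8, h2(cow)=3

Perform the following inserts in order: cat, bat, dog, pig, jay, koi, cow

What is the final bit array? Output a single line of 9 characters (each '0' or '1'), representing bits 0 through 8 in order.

Start: bits=000000000
After insert 'cat': sets bits 5 8 -> bits=000001001
After insert 'bat': sets bits 1 2 -> bits=011001001
After insert 'dog': sets bits 7 8 -> bits=011001011
After insert 'pig': sets bits 8 -> bits=011001011
After insert 'jay': sets bits 0 5 -> bits=111001011
After insert 'koi': sets bits 1 2 -> bits=111001011
After insert 'cow': sets bits 1 3 -> bits=111101011

Answer: 111101011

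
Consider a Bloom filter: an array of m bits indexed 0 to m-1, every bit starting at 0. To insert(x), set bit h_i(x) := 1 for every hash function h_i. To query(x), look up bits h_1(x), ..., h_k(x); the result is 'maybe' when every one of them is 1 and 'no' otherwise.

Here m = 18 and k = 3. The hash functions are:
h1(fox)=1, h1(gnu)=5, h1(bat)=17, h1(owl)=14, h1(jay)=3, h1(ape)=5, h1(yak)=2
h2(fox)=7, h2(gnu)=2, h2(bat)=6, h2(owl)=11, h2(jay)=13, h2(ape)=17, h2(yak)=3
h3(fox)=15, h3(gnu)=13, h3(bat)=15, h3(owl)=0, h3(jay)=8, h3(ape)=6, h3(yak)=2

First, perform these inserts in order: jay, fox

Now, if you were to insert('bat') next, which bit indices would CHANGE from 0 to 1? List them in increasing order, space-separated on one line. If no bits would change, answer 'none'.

Answer: 6 17

Derivation:
Start: bits=000000000000000000
After insert 'jay': sets bits 3 8 13 -> bits=000100001000010000
After insert 'fox': sets bits 1 7 15 -> bits=010100011000010100
insert 'bat' would touch bits 6 15 17; currently bit6=0, bit15=1, bit17=0
Bits that are 0 among those (would change 0->1): 6 17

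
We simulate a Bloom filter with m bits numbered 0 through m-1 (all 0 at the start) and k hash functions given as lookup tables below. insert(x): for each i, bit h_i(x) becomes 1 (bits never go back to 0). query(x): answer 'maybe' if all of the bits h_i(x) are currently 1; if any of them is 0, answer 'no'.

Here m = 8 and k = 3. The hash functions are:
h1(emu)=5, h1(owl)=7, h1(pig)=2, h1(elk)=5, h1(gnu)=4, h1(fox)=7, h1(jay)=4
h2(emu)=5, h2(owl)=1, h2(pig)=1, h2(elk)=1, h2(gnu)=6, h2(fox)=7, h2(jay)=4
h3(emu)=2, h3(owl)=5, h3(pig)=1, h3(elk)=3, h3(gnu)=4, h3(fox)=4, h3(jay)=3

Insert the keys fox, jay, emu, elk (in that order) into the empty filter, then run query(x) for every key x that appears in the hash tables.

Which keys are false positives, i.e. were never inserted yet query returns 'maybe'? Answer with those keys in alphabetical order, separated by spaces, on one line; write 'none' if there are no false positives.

Answer: owl pig

Derivation:
Start: bits=00000000
After insert 'fox': sets bits 4 7 -> bits=00001001
After insert 'jay': sets bits 3 4 -> bits=00011001
After insert 'emu': sets bits 2 5 -> bits=00111101
After insert 'elk': sets bits 1 3 5 -> bits=01111101
Not inserted: gnu owl pig — query each against bits=01111101:
query gnu: checks bit4=1, bit6=0 (has a 0) -> no => not a false positive
query owl: checks bit1=1, bit5=1, bit7=1 (all 1) -> maybe => FALSE POSITIVE
query pig: checks bit1=1, bit2=1 (all 1) -> maybe => FALSE POSITIVE
False positives (alphabetical): owl pig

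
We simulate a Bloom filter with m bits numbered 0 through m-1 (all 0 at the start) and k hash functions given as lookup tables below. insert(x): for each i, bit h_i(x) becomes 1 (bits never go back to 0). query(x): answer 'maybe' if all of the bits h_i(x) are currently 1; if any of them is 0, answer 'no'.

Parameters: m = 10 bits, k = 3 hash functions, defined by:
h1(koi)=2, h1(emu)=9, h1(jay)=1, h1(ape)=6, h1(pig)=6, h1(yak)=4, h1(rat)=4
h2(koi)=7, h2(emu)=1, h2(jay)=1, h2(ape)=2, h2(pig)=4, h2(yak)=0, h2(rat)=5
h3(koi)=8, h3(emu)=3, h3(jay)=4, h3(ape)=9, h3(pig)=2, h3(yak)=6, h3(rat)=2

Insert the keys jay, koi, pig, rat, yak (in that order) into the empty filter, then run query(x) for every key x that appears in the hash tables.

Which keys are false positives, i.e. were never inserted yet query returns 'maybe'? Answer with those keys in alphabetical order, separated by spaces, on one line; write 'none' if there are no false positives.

Answer: none

Derivation:
Start: bits=0000000000
After insert 'jay': sets bits 1 4 -> bits=0100100000
After insert 'koi': sets bits 2 7 8 -> bits=0110100110
After insert 'pig': sets bits 2 4 6 -> bits=0110101110
After insert 'rat': sets bits 2 4 5 -> bits=0110111110
After insert 'yak': sets bits 0 4 6 -> bits=1110111110
Not inserted: ape emu — query each against bits=1110111110:
query ape: checks bit2=1, bit6=1, bit9=0 (has a 0) -> no => not a false positive
query emu: checks bit1=1, bit3=0, bit9=0 (has a 0) -> no => not a false positive
False positives (alphabetical): none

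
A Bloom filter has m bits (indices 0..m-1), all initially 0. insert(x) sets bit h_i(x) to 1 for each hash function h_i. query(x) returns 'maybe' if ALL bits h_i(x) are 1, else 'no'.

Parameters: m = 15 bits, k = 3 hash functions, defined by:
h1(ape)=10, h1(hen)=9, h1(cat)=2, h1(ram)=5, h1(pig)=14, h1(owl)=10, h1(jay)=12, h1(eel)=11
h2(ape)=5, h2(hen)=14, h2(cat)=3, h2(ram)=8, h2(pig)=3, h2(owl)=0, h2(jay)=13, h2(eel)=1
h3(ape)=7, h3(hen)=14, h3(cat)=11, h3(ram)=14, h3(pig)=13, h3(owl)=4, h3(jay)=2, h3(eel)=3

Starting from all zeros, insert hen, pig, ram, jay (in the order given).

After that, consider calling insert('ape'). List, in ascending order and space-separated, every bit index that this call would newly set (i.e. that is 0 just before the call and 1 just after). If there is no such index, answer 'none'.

Start: bits=000000000000000
After insert 'hen': sets bits 9 14 -> bits=000000000100001
After insert 'pig': sets bits 3 13 14 -> bits=000100000100011
After insert 'ram': sets bits 5 8 14 -> bits=000101001100011
After insert 'jay': sets bits 2 12 13 -> bits=001101001100111
insert 'ape' would touch bits 5 7 10; currently bit5=1, bit7=0, bit10=0
Bits that are 0 among those (would change 0->1): 7 10

Answer: 7 10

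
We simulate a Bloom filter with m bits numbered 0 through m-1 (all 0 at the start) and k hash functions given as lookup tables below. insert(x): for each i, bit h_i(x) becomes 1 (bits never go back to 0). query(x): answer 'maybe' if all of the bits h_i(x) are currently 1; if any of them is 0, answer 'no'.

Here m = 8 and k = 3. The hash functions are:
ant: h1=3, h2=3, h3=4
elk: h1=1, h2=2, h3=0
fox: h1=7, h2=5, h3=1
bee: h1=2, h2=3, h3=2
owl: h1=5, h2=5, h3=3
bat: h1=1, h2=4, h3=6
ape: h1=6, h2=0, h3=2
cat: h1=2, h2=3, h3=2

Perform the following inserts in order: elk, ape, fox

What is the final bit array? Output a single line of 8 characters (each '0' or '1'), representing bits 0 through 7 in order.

Start: bits=00000000
After insert 'elk': sets bits 0 1 2 -> bits=11100000
After insert 'ape': sets bits 0 2 6 -> bits=11100010
After insert 'fox': sets bits 1 5 7 -> bits=11100111

Answer: 11100111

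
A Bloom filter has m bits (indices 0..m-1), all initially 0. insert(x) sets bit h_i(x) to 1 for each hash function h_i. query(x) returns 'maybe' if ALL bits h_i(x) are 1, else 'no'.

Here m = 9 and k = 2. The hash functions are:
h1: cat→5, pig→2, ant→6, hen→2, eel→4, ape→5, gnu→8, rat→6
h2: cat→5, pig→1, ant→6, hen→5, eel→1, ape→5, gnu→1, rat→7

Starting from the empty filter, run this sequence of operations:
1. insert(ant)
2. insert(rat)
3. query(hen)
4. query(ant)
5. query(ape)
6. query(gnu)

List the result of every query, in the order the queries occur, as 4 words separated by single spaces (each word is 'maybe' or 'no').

Answer: no maybe no no

Derivation:
Start: bits=000000000
Op 1: insert ant -> sets bits 6 -> bits=000000100
Op 2: insert rat -> sets bits 6 7 -> bits=000000110
Op 3: query hen -> checks bit2=0, bit5=0 (has a 0) -> no
Op 4: query ant -> checks bit6=1 (all 1) -> maybe
Op 5: query ape -> checks bit5=0 (has a 0) -> no
Op 6: query gnu -> checks bit1=0, bit8=0 (has a 0) -> no
Query results in order: no maybe no no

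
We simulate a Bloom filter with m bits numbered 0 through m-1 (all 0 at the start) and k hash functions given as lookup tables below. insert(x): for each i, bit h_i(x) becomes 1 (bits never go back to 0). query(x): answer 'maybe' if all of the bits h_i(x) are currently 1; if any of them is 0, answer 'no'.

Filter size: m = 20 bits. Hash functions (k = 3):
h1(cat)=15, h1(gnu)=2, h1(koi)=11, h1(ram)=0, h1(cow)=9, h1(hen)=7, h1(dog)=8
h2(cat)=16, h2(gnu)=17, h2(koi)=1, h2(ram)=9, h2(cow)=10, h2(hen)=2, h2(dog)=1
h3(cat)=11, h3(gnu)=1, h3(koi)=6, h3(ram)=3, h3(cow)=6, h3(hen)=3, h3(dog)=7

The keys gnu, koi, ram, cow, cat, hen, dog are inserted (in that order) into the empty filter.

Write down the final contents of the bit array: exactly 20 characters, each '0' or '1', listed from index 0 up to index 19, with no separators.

Answer: 11110011111100011100

Derivation:
Start: bits=00000000000000000000
After insert 'gnu': sets bits 1 2 17 -> bits=01100000000000000100
After insert 'koi': sets bits 1 6 11 -> bits=01100010000100000100
After insert 'ram': sets bits 0 3 9 -> bits=11110010010100000100
After insert 'cow': sets bits 6 9 10 -> bits=11110010011100000100
After insert 'cat': sets bits 11 15 16 -> bits=11110010011100011100
After insert 'hen': sets bits 2 3 7 -> bits=11110011011100011100
After insert 'dog': sets bits 1 7 8 -> bits=11110011111100011100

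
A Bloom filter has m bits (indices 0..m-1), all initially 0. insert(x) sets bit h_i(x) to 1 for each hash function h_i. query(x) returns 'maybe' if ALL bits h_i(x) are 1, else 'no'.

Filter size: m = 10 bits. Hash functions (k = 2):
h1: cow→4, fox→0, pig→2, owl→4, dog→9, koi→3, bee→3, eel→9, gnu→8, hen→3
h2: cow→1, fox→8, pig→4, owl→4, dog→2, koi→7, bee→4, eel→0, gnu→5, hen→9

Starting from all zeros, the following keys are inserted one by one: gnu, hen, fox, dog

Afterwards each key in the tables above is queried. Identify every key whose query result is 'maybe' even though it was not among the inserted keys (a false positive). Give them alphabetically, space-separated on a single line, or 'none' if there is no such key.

Answer: eel

Derivation:
Start: bits=0000000000
After insert 'gnu': sets bits 5 8 -> bits=0000010010
After insert 'hen': sets bits 3 9 -> bits=0001010011
After insert 'fox': sets bits 0 8 -> bits=1001010011
After insert 'dog': sets bits 2 9 -> bits=1011010011
Not inserted: bee cow eel koi owl pig — query each against bits=1011010011:
query bee: checks bit3=1, bit4=0 (has a 0) -> no => not a false positive
query cow: checks bit1=0, bit4=0 (has a 0) -> no => not a false positive
query eel: checks bit0=1, bit9=1 (all 1) -> maybe => FALSE POSITIVE
query koi: checks bit3=1, bit7=0 (has a 0) -> no => not a false positive
query owl: checks bit4=0 (has a 0) -> no => not a false positive
query pig: checks bit2=1, bit4=0 (has a 0) -> no => not a false positive
False positives (alphabetical): eel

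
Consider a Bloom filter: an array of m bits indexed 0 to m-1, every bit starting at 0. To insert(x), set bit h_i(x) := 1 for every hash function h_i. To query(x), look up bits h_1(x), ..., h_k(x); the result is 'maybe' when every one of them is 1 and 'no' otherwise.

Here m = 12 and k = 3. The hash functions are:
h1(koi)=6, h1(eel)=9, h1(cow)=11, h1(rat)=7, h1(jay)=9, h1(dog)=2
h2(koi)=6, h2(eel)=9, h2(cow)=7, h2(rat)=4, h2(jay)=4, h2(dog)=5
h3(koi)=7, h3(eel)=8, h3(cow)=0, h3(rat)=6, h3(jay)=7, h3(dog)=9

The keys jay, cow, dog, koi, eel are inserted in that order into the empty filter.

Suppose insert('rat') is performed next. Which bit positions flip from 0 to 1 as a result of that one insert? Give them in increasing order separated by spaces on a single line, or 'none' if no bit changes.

Answer: none

Derivation:
Start: bits=000000000000
After insert 'jay': sets bits 4 7 9 -> bits=000010010100
After insert 'cow': sets bits 0 7 11 -> bits=100010010101
After insert 'dog': sets bits 2 5 9 -> bits=101011010101
After insert 'koi': sets bits 6 7 -> bits=101011110101
After insert 'eel': sets bits 8 9 -> bits=101011111101
insert 'rat' would touch bits 4 6 7; currently bit4=1, bit6=1, bit7=1
Bits that are 0 among those (would change 0->1): none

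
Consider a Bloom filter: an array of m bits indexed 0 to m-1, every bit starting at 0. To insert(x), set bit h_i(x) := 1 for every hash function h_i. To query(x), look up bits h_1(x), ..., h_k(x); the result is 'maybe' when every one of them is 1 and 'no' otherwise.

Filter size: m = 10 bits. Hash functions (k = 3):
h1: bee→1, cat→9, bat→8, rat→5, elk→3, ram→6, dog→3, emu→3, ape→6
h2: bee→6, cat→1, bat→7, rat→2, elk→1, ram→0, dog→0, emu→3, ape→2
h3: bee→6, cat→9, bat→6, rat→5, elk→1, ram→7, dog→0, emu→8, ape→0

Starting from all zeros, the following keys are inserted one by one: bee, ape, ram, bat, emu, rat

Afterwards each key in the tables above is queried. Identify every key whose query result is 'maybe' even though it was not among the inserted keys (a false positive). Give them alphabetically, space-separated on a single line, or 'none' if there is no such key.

Answer: dog elk

Derivation:
Start: bits=0000000000
After insert 'bee': sets bits 1 6 -> bits=0100001000
After insert 'ape': sets bits 0 2 6 -> bits=1110001000
After insert 'ram': sets bits 0 6 7 -> bits=1110001100
After insert 'bat': sets bits 6 7 8 -> bits=1110001110
After insert 'emu': sets bits 3 8 -> bits=1111001110
After insert 'rat': sets bits 2 5 -> bits=1111011110
Not inserted: cat dog elk — query each against bits=1111011110:
query cat: checks bit1=1, bit9=0 (has a 0) -> no => not a false positive
query dog: checks bit0=1, bit3=1 (all 1) -> maybe => FALSE POSITIVE
query elk: checks bit1=1, bit3=1 (all 1) -> maybe => FALSE POSITIVE
False positives (alphabetical): dog elk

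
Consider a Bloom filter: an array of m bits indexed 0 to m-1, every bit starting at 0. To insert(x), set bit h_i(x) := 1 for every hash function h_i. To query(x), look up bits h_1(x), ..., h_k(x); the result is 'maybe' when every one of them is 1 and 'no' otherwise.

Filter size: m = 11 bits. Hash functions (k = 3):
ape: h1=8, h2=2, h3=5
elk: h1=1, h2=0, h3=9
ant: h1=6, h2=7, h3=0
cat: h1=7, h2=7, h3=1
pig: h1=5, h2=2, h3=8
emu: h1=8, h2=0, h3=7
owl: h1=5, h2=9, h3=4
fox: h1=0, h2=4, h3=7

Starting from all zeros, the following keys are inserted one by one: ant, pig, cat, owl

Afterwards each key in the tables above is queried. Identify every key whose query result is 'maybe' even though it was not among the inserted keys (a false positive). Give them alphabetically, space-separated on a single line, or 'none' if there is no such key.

Start: bits=00000000000
After insert 'ant': sets bits 0 6 7 -> bits=10000011000
After insert 'pig': sets bits 2 5 8 -> bits=10100111100
After insert 'cat': sets bits 1 7 -> bits=11100111100
After insert 'owl': sets bits 4 5 9 -> bits=11101111110
Not inserted: ape elk emu fox — query each against bits=11101111110:
query ape: checks bit2=1, bit5=1, bit8=1 (all 1) -> maybe => FALSE POSITIVE
query elk: checks bit0=1, bit1=1, bit9=1 (all 1) -> maybe => FALSE POSITIVE
query emu: checks bit0=1, bit7=1, bit8=1 (all 1) -> maybe => FALSE POSITIVE
query fox: checks bit0=1, bit4=1, bit7=1 (all 1) -> maybe => FALSE POSITIVE
False positives (alphabetical): ape elk emu fox

Answer: ape elk emu fox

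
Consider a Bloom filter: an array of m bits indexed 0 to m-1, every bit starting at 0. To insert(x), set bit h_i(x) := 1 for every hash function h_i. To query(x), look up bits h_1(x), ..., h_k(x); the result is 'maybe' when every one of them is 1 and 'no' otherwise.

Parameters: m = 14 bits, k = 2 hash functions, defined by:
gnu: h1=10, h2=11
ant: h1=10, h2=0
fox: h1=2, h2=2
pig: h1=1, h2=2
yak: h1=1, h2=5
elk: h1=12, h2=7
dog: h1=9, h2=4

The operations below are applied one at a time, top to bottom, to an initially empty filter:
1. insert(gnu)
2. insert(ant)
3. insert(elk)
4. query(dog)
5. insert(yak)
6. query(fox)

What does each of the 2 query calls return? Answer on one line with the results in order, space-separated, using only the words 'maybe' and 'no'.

Start: bits=00000000000000
Op 1: insert gnu -> sets bits 10 11 -> bits=00000000001100
Op 2: insert ant -> sets bits 0 10 -> bits=10000000001100
Op 3: insert elk -> sets bits 7 12 -> bits=10000001001110
Op 4: query dog -> checks bit4=0, bit9=0 (has a 0) -> no
Op 5: insert yak -> sets bits 1 5 -> bits=11000101001110
Op 6: query fox -> checks bit2=0 (has a 0) -> no
Query results in order: no no

Answer: no no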